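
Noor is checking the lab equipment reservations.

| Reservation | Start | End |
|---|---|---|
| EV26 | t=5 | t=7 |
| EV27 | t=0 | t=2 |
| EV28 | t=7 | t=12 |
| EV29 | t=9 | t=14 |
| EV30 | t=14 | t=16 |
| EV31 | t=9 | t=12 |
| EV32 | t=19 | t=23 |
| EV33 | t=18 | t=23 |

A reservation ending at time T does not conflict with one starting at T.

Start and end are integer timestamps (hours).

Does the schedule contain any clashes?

Sorted by start: EV27, EV26, EV28, EV29, EV31, EV30, EV33, EV32.
EV26 starts after EV27 ends, so EV27 has no further overlaps.
EV28 starts exactly when EV26 ends (back-to-back, no overlap), so EV26 has no further overlaps.
EV29 starts before EV28 ends → EV28 and EV29 overlap.
That's a conflict, so the schedule is not conflict-free.

Yes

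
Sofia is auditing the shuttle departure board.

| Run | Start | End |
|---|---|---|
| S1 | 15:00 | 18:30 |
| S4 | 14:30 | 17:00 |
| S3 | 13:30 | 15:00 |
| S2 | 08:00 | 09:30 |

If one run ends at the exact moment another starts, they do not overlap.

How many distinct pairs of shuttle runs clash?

Sorted by start: S2, S3, S4, S1.
S3 starts after S2 ends, so nothing later overlaps S2 either.
S4 starts before S3 ends → S3 and S4 overlap.
S1 starts exactly when S3 ends (back-to-back, no overlap).
S1 starts before S4 ends → S4 and S1 overlap.
Overlapping pairs: S1 & S4, S3 & S4 — 2 in total.

2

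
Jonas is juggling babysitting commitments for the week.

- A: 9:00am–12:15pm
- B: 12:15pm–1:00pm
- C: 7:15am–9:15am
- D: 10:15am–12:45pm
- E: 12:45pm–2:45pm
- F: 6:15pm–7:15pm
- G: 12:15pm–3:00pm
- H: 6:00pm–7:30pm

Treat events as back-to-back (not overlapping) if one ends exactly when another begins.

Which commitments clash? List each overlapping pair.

A & C, A & D, B & D, B & E, B & G, D & G, E & G, F & H

Check each pair: they overlap iff neither finishes before the other starts.
Sorted by start: C, A, D, B, G, E, H, F.
A starts before C ends → C and A overlap.
D starts after C ends; C is clear from here.
D starts before A ends → A and D overlap.
B starts exactly when A ends (back-to-back, no overlap); A is clear from here.
B starts before D ends → D and B overlap.
G starts before D ends → D and G overlap.
E starts exactly when D ends (back-to-back, no overlap); D is clear from here.
G starts before B ends → B and G overlap.
E starts before B ends → B and E overlap.
H starts after B ends; B is clear from here.
E starts before G ends → G and E overlap.
H starts after G ends; G is clear from here.
H starts after E ends; E is clear from here.
F starts before H ends → H and F overlap.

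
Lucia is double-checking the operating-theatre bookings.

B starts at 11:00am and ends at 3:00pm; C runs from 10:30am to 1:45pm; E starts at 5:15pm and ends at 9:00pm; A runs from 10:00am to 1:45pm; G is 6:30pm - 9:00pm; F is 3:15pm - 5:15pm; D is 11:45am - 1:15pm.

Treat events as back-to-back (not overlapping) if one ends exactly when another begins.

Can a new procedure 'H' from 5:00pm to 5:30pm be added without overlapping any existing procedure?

No — it overlaps E, F

A: ends 1:45pm at or before H starts 5:00pm → clear.
C: ends 1:45pm at or before H starts 5:00pm → clear.
B: ends 3:00pm at or before H starts 5:00pm → clear.
D: ends 1:15pm at or before H starts 5:00pm → clear.
F: starts 3:15pm before H ends 5:30pm, and ends 5:15pm after H starts 5:00pm → overlap.
E: starts 5:15pm before H ends 5:30pm, and ends 9:00pm after H starts 5:00pm → overlap.
G: starts 6:30pm at or after H ends 5:30pm → clear.
H overlaps E, F.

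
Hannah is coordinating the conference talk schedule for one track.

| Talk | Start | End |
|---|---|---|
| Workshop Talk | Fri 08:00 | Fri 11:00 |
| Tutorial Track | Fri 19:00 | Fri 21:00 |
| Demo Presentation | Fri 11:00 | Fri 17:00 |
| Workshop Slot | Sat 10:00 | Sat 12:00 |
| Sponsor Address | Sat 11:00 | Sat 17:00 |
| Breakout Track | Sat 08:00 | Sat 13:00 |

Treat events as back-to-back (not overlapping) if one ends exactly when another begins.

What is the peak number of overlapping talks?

3

Sort all start/end points and keep a running count:
Fri 08:00 start Workshop Talk → 1
Fri 11:00 end Workshop Talk → 0
Fri 11:00 start Demo Presentation → 1
Fri 17:00 end Demo Presentation → 0
Fri 19:00 start Tutorial Track → 1
Fri 21:00 end Tutorial Track → 0
Sat 08:00 start Breakout Track → 1
Sat 10:00 start Workshop Slot → 2
Sat 11:00 start Sponsor Address → 3
Sat 12:00 end Workshop Slot → 2
Sat 13:00 end Breakout Track → 1
Sat 17:00 end Sponsor Address → 0
Peak is 3, at Sat 11:00 (Breakout Track, Sponsor Address, Workshop Slot).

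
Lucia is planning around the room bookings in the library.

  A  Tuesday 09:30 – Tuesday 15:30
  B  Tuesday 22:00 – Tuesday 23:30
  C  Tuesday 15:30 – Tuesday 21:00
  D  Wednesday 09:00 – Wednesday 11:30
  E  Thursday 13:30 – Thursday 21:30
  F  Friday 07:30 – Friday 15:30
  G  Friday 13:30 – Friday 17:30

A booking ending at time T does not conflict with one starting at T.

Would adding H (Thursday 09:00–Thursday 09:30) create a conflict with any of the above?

No — it doesn't clash with anything

A: ends Tuesday 15:30 at or before H starts Thursday 09:00 → clear.
C: ends Tuesday 21:00 at or before H starts Thursday 09:00 → clear.
B: ends Tuesday 23:30 at or before H starts Thursday 09:00 → clear.
D: ends Wednesday 11:30 at or before H starts Thursday 09:00 → clear.
E: starts Thursday 13:30 at or after H ends Thursday 09:30 → clear.
F: starts Friday 07:30 at or after H ends Thursday 09:30 → clear.
G: starts Friday 13:30 at or after H ends Thursday 09:30 → clear.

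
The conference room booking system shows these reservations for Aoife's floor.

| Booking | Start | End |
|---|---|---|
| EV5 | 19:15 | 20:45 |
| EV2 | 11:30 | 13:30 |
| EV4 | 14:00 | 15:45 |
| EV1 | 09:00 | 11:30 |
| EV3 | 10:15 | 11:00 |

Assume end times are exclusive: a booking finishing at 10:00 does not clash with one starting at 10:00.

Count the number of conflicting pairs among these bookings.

1

Two intervals overlap when each starts before the other ends.
Sorted by start: EV1, EV3, EV2, EV4, EV5.
EV3 starts before EV1 ends → EV1 and EV3 overlap.
EV2 starts exactly when EV1 ends (back-to-back, no overlap) — done with EV1.
EV2 starts after EV3 ends — done with EV3.
EV4 starts after EV2 ends — done with EV2.
EV5 starts after EV4 ends.
Overlapping pairs: EV1 & EV3 — 1 in total.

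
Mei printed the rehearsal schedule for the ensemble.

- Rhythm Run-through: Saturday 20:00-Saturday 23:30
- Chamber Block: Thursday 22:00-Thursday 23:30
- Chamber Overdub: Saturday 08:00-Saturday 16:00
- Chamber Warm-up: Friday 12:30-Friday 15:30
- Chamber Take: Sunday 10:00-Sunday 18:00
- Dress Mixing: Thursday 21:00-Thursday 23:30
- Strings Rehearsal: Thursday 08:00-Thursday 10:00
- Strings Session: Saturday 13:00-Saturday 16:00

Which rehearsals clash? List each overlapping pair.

Check each pair: they overlap iff neither finishes before the other starts.
Sorted by start: Strings Rehearsal, Dress Mixing, Chamber Block, Chamber Warm-up, Chamber Overdub, Strings Session, Rhythm Run-through, Chamber Take.
Dress Mixing starts after Strings Rehearsal ends, so Strings Rehearsal has no further overlaps.
Chamber Block starts before Dress Mixing ends → Dress Mixing and Chamber Block overlap.
Chamber Warm-up starts after Dress Mixing ends, so Dress Mixing has no further overlaps.
Chamber Warm-up starts after Chamber Block ends, so Chamber Block has no further overlaps.
Chamber Overdub starts after Chamber Warm-up ends, so Chamber Warm-up has no further overlaps.
Strings Session starts before Chamber Overdub ends → Chamber Overdub and Strings Session overlap.
Rhythm Run-through starts after Chamber Overdub ends, so Chamber Overdub has no further overlaps.
Rhythm Run-through starts after Strings Session ends, so Strings Session has no further overlaps.
Chamber Take starts after Rhythm Run-through ends.

Chamber Block & Dress Mixing, Chamber Overdub & Strings Session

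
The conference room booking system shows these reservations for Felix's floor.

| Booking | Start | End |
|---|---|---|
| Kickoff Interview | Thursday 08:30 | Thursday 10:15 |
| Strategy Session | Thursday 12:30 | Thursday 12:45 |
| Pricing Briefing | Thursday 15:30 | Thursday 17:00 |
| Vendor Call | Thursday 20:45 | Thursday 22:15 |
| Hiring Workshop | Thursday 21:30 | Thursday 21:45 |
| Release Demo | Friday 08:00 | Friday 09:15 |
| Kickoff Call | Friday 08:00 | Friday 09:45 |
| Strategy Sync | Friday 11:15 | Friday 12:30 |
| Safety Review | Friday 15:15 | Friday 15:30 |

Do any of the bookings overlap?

Sorted by start: Kickoff Interview, Strategy Session, Pricing Briefing, Vendor Call, Hiring Workshop, Release Demo, Kickoff Call, Strategy Sync, Safety Review.
Strategy Session starts after Kickoff Interview ends, so Kickoff Interview has no further overlaps.
Pricing Briefing starts after Strategy Session ends, so Strategy Session has no further overlaps.
Vendor Call starts after Pricing Briefing ends, so Pricing Briefing has no further overlaps.
Hiring Workshop starts before Vendor Call ends → Vendor Call and Hiring Workshop overlap.
That's a conflict, so the schedule is not conflict-free.

Yes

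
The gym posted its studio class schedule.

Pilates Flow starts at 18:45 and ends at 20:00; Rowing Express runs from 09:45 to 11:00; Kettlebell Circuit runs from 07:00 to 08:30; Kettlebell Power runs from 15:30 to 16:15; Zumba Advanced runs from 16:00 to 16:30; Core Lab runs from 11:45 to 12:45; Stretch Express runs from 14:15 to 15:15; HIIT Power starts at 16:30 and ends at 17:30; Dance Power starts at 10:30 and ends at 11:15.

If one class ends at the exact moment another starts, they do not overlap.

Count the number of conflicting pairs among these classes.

2

Sorted by start: Kettlebell Circuit, Rowing Express, Dance Power, Core Lab, Stretch Express, Kettlebell Power, Zumba Advanced, HIIT Power, Pilates Flow.
Rowing Express starts after Kettlebell Circuit ends; Kettlebell Circuit is clear from here.
Dance Power starts before Rowing Express ends → Rowing Express and Dance Power overlap.
Core Lab starts after Rowing Express ends; Rowing Express is clear from here.
Core Lab starts after Dance Power ends; Dance Power is clear from here.
Stretch Express starts after Core Lab ends; Core Lab is clear from here.
Kettlebell Power starts after Stretch Express ends; Stretch Express is clear from here.
Zumba Advanced starts before Kettlebell Power ends → Kettlebell Power and Zumba Advanced overlap.
HIIT Power starts after Kettlebell Power ends; Kettlebell Power is clear from here.
HIIT Power starts exactly when Zumba Advanced ends (back-to-back, no overlap); Zumba Advanced is clear from here.
Pilates Flow starts after HIIT Power ends.
Overlapping pairs: Dance Power & Rowing Express, Kettlebell Power & Zumba Advanced — 2 in total.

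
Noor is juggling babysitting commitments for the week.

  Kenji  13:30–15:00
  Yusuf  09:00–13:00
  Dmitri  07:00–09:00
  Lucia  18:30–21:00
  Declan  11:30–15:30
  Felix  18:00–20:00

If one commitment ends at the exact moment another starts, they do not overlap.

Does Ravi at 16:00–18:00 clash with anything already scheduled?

Dmitri: ends 09:00 at or before Ravi starts 16:00 → clear.
Yusuf: ends 13:00 at or before Ravi starts 16:00 → clear.
Declan: ends 15:30 at or before Ravi starts 16:00 → clear.
Kenji: ends 15:00 at or before Ravi starts 16:00 → clear.
Felix: starts 18:00 at or after Ravi ends 18:00 → clear.
Lucia: starts 18:30 at or after Ravi ends 18:00 → clear.

No — it doesn't clash with anything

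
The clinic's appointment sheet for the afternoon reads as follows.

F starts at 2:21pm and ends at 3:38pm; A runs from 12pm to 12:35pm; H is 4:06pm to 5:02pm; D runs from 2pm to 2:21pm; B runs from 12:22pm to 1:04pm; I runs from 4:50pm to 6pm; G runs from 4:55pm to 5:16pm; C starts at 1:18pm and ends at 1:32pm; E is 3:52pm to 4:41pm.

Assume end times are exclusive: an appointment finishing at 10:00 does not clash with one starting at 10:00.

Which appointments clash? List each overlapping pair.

A & B, E & H, G & H, G & I, H & I

Sorted by start: A, B, C, D, F, E, H, I, G.
B starts before A ends → A and B overlap.
C starts after A ends, so A has no further overlaps.
C starts after B ends, so B has no further overlaps.
D starts after C ends, so C has no further overlaps.
F starts exactly when D ends (back-to-back, no overlap), so D has no further overlaps.
E starts after F ends, so F has no further overlaps.
H starts before E ends → E and H overlap.
I starts after E ends, so E has no further overlaps.
I starts before H ends → H and I overlap.
G starts before H ends → H and G overlap.
G starts before I ends → I and G overlap.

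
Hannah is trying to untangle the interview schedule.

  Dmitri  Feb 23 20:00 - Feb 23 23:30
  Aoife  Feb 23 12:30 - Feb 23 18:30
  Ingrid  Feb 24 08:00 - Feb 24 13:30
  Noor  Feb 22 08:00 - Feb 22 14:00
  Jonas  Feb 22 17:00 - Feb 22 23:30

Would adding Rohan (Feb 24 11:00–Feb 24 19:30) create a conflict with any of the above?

Noor: ends Feb 22 14:00 at or before Rohan starts Feb 24 11:00 → clear.
Jonas: ends Feb 22 23:30 at or before Rohan starts Feb 24 11:00 → clear.
Aoife: ends Feb 23 18:30 at or before Rohan starts Feb 24 11:00 → clear.
Dmitri: ends Feb 23 23:30 at or before Rohan starts Feb 24 11:00 → clear.
Ingrid: starts Feb 24 08:00 before Rohan ends Feb 24 19:30, and ends Feb 24 13:30 after Rohan starts Feb 24 11:00 → overlap.
Rohan overlaps Ingrid.

Yes — it overlaps Ingrid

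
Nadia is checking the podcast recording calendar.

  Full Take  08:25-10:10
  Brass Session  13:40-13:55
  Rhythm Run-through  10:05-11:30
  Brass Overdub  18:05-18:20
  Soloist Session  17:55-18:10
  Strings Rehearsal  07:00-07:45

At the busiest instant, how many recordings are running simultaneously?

Sweep the timeline, counting +1 at each start and −1 at each end (ends before starts at a tie):
07:00 start Strings Rehearsal → 1
07:45 end Strings Rehearsal → 0
08:25 start Full Take → 1
10:05 start Rhythm Run-through → 2
10:10 end Full Take → 1
11:30 end Rhythm Run-through → 0
13:40 start Brass Session → 1
13:55 end Brass Session → 0
17:55 start Soloist Session → 1
18:05 start Brass Overdub → 2
18:10 end Soloist Session → 1
18:20 end Brass Overdub → 0
Peak is 2, at 10:05 (Full Take, Rhythm Run-through).

2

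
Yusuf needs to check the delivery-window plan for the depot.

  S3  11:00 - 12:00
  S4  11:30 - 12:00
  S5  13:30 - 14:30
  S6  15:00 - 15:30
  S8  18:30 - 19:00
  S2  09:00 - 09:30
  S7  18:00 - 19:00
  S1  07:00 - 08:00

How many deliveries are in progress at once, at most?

2

Sweep the timeline, counting +1 at each start and −1 at each end (ends before starts at a tie):
07:00 start S1 → 1
08:00 end S1 → 0
09:00 start S2 → 1
09:30 end S2 → 0
11:00 start S3 → 1
11:30 start S4 → 2
12:00 end S3 → 1
12:00 end S4 → 0
13:30 start S5 → 1
14:30 end S5 → 0
15:00 start S6 → 1
15:30 end S6 → 0
18:00 start S7 → 1
18:30 start S8 → 2
19:00 end S7 → 1
19:00 end S8 → 0
Peak is 2, at 11:30 (S3, S4).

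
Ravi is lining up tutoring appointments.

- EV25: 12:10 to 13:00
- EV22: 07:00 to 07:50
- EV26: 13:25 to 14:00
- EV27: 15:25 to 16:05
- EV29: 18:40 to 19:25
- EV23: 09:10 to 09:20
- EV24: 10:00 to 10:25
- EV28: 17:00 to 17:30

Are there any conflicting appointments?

Two intervals overlap when each starts before the other ends.
Sorted by start: EV22, EV23, EV24, EV25, EV26, EV27, EV28, EV29.
EV23 starts after EV22 ends; EV22 is clear from here.
EV24 starts after EV23 ends; EV23 is clear from here.
EV25 starts after EV24 ends; EV24 is clear from here.
EV26 starts after EV25 ends; EV25 is clear from here.
EV27 starts after EV26 ends; EV26 is clear from here.
EV28 starts after EV27 ends; EV27 is clear from here.
EV29 starts after EV28 ends.
Every pair is clear; the schedule has no overlaps.

No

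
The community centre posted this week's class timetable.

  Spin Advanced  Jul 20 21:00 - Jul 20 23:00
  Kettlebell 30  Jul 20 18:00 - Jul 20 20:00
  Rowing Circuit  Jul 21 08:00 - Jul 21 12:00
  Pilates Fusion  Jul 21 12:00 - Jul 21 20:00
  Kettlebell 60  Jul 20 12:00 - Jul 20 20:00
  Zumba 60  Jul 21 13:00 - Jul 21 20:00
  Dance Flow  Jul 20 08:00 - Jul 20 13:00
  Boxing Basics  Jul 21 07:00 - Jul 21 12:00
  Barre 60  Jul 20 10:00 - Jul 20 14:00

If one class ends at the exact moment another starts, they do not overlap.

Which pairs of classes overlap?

Two intervals overlap when each starts before the other ends.
Sorted by start: Dance Flow, Barre 60, Kettlebell 60, Kettlebell 30, Spin Advanced, Boxing Basics, Rowing Circuit, Pilates Fusion, Zumba 60.
Barre 60 starts before Dance Flow ends → Dance Flow and Barre 60 overlap.
Kettlebell 60 starts before Dance Flow ends → Dance Flow and Kettlebell 60 overlap.
Kettlebell 30 starts after Dance Flow ends, so nothing later overlaps Dance Flow either.
Kettlebell 60 starts before Barre 60 ends → Barre 60 and Kettlebell 60 overlap.
Kettlebell 30 starts after Barre 60 ends, so nothing later overlaps Barre 60 either.
Kettlebell 30 starts before Kettlebell 60 ends → Kettlebell 60 and Kettlebell 30 overlap.
Spin Advanced starts after Kettlebell 60 ends, so nothing later overlaps Kettlebell 60 either.
Spin Advanced starts after Kettlebell 30 ends, so nothing later overlaps Kettlebell 30 either.
Boxing Basics starts after Spin Advanced ends, so nothing later overlaps Spin Advanced either.
Rowing Circuit starts before Boxing Basics ends → Boxing Basics and Rowing Circuit overlap.
Pilates Fusion starts exactly when Boxing Basics ends (back-to-back, no overlap), so nothing later overlaps Boxing Basics either.
Pilates Fusion starts exactly when Rowing Circuit ends (back-to-back, no overlap), so nothing later overlaps Rowing Circuit either.
Zumba 60 starts before Pilates Fusion ends → Pilates Fusion and Zumba 60 overlap.

Barre 60 & Dance Flow, Barre 60 & Kettlebell 60, Boxing Basics & Rowing Circuit, Dance Flow & Kettlebell 60, Kettlebell 30 & Kettlebell 60, Pilates Fusion & Zumba 60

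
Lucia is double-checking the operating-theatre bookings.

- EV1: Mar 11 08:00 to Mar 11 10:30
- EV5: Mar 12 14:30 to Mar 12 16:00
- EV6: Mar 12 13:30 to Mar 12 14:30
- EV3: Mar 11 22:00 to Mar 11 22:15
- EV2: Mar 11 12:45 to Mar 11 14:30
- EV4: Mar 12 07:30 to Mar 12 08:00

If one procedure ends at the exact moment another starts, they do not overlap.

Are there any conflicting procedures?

No

Sorted by start: EV1, EV2, EV3, EV4, EV6, EV5.
EV2 starts after EV1 ends, so EV1 has no further overlaps.
EV3 starts after EV2 ends, so EV2 has no further overlaps.
EV4 starts after EV3 ends, so EV3 has no further overlaps.
EV6 starts after EV4 ends, so EV4 has no further overlaps.
EV5 starts exactly when EV6 ends (back-to-back, no overlap).
Every pair is clear; the schedule has no overlaps.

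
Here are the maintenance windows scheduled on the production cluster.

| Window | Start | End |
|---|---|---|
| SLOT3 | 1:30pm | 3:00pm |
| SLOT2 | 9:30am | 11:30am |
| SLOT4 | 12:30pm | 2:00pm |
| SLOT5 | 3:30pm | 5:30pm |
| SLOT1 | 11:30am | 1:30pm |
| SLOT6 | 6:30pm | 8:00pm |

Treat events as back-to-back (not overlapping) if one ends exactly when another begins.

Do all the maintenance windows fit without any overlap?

No

Two intervals overlap when each starts before the other ends.
Sorted by start: SLOT2, SLOT1, SLOT4, SLOT3, SLOT5, SLOT6.
SLOT1 starts exactly when SLOT2 ends (back-to-back, no overlap), so SLOT2 has no further overlaps.
SLOT4 starts before SLOT1 ends → SLOT1 and SLOT4 overlap.
That's a conflict, so the schedule is not conflict-free.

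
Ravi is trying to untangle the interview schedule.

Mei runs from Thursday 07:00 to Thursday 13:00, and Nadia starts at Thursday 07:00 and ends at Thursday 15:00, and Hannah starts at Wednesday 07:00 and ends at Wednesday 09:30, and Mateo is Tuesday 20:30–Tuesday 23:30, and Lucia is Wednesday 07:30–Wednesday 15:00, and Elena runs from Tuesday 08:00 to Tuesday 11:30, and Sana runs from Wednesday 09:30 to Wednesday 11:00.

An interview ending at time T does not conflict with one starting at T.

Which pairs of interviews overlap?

Hannah & Lucia, Lucia & Sana, Mei & Nadia

Sorted by start: Elena, Mateo, Hannah, Lucia, Sana, Nadia, Mei.
Mateo starts after Elena ends, so Elena has no further overlaps.
Hannah starts after Mateo ends, so Mateo has no further overlaps.
Lucia starts before Hannah ends → Hannah and Lucia overlap.
Sana starts exactly when Hannah ends (back-to-back, no overlap), so Hannah has no further overlaps.
Sana starts before Lucia ends → Lucia and Sana overlap.
Nadia starts after Lucia ends, so Lucia has no further overlaps.
Nadia starts after Sana ends, so Sana has no further overlaps.
Mei starts before Nadia ends → Nadia and Mei overlap.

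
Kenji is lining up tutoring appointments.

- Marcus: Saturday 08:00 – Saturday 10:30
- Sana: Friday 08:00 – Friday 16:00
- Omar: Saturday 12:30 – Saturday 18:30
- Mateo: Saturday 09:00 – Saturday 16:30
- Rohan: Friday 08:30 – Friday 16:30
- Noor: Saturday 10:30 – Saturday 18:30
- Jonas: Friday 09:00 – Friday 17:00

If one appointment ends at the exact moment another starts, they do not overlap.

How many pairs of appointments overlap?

Sorted by start: Sana, Rohan, Jonas, Marcus, Mateo, Noor, Omar.
Rohan starts before Sana ends → Sana and Rohan overlap.
Jonas starts before Sana ends → Sana and Jonas overlap.
Marcus starts after Sana ends; Sana is clear from here.
Jonas starts before Rohan ends → Rohan and Jonas overlap.
Marcus starts after Rohan ends; Rohan is clear from here.
Marcus starts after Jonas ends; Jonas is clear from here.
Mateo starts before Marcus ends → Marcus and Mateo overlap.
Noor starts exactly when Marcus ends (back-to-back, no overlap); Marcus is clear from here.
Noor starts before Mateo ends → Mateo and Noor overlap.
Omar starts before Mateo ends → Mateo and Omar overlap.
Omar starts before Noor ends → Noor and Omar overlap.
Overlapping pairs: Jonas & Rohan, Jonas & Sana, Marcus & Mateo, Mateo & Noor, Mateo & Omar, Noor & Omar, Rohan & Sana — 7 in total.

7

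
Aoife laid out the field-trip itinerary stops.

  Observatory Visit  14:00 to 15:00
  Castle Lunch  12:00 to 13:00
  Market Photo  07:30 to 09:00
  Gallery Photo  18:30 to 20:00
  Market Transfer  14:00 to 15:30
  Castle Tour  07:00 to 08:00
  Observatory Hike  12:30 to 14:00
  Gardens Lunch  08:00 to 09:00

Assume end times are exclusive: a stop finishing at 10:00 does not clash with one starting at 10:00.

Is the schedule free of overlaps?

Sorted by start: Castle Tour, Market Photo, Gardens Lunch, Castle Lunch, Observatory Hike, Market Transfer, Observatory Visit, Gallery Photo.
Market Photo starts before Castle Tour ends → Castle Tour and Market Photo overlap.
That's a conflict, so the schedule is not conflict-free.

No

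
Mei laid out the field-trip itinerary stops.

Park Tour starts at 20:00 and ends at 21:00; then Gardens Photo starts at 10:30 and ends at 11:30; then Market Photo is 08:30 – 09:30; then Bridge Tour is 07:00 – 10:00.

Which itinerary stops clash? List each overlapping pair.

Sorted by start: Bridge Tour, Market Photo, Gardens Photo, Park Tour.
Market Photo starts before Bridge Tour ends → Bridge Tour and Market Photo overlap.
Gardens Photo starts after Bridge Tour ends; Bridge Tour is clear from here.
Gardens Photo starts after Market Photo ends; Market Photo is clear from here.
Park Tour starts after Gardens Photo ends.

Bridge Tour & Market Photo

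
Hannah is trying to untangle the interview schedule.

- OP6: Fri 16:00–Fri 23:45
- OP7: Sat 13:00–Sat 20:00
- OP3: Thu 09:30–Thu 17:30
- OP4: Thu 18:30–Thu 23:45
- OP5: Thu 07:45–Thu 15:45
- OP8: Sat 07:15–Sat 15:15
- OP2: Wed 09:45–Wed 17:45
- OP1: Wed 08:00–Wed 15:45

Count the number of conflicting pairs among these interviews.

Sorted by start: OP1, OP2, OP5, OP3, OP4, OP6, OP8, OP7.
OP2 starts before OP1 ends → OP1 and OP2 overlap.
OP5 starts after OP1 ends; OP1 is clear from here.
OP5 starts after OP2 ends; OP2 is clear from here.
OP3 starts before OP5 ends → OP5 and OP3 overlap.
OP4 starts after OP5 ends; OP5 is clear from here.
OP4 starts after OP3 ends; OP3 is clear from here.
OP6 starts after OP4 ends; OP4 is clear from here.
OP8 starts after OP6 ends; OP6 is clear from here.
OP7 starts before OP8 ends → OP8 and OP7 overlap.
Overlapping pairs: OP1 & OP2, OP3 & OP5, OP7 & OP8 — 3 in total.

3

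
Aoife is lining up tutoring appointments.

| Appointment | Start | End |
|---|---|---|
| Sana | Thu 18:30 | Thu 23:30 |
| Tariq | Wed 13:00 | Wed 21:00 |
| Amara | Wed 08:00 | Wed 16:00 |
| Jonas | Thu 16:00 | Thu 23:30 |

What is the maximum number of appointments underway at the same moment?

2

Sweep the timeline, counting +1 at each start and −1 at each end (ends before starts at a tie):
Wed 08:00 start Amara → 1
Wed 13:00 start Tariq → 2
Wed 16:00 end Amara → 1
Wed 21:00 end Tariq → 0
Thu 16:00 start Jonas → 1
Thu 18:30 start Sana → 2
Thu 23:30 end Jonas → 1
Thu 23:30 end Sana → 0
Peak is 2, at Wed 13:00 (Amara, Tariq).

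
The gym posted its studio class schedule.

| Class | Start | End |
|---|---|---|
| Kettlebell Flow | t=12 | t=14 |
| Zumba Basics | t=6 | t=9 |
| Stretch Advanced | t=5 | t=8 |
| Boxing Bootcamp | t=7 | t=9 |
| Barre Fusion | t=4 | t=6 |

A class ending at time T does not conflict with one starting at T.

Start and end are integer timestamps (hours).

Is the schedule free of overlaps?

Two intervals overlap when each starts before the other ends.
Sorted by start: Barre Fusion, Stretch Advanced, Zumba Basics, Boxing Bootcamp, Kettlebell Flow.
Stretch Advanced starts before Barre Fusion ends → Barre Fusion and Stretch Advanced overlap.
That's a conflict, so the schedule is not conflict-free.

No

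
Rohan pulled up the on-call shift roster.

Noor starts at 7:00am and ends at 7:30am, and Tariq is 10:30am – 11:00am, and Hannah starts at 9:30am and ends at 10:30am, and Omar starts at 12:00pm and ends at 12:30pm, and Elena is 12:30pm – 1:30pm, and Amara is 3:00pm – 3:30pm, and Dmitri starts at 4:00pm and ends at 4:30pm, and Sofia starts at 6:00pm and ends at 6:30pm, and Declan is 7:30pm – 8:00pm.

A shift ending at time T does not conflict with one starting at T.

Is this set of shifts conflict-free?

Two intervals overlap when each starts before the other ends.
Sorted by start: Noor, Hannah, Tariq, Omar, Elena, Amara, Dmitri, Sofia, Declan.
Hannah starts after Noor ends — done with Noor.
Tariq starts exactly when Hannah ends (back-to-back, no overlap) — done with Hannah.
Omar starts after Tariq ends — done with Tariq.
Elena starts exactly when Omar ends (back-to-back, no overlap) — done with Omar.
Amara starts after Elena ends — done with Elena.
Dmitri starts after Amara ends — done with Amara.
Sofia starts after Dmitri ends — done with Dmitri.
Declan starts after Sofia ends.
Every pair is clear; the schedule has no overlaps.

Yes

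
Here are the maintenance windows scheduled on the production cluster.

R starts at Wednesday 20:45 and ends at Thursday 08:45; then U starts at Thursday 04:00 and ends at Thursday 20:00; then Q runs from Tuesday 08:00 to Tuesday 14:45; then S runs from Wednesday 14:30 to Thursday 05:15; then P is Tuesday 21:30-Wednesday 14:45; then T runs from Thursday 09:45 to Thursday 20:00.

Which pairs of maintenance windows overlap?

P & S, R & S, R & U, S & U, T & U

Sorted by start: Q, P, S, R, U, T.
P starts after Q ends, so Q has no further overlaps.
S starts before P ends → P and S overlap.
R starts after P ends, so P has no further overlaps.
R starts before S ends → S and R overlap.
U starts before S ends → S and U overlap.
T starts after S ends.
U starts before R ends → R and U overlap.
T starts after R ends.
T starts before U ends → U and T overlap.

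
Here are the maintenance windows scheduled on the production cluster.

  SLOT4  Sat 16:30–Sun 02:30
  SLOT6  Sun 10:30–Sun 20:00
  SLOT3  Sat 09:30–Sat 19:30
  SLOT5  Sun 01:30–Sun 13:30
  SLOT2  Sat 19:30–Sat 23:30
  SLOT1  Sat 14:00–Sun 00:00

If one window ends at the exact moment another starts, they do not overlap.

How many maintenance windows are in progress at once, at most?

Sort all start/end points and keep a running count:
Sat 09:30 start SLOT3 → 1
Sat 14:00 start SLOT1 → 2
Sat 16:30 start SLOT4 → 3
Sat 19:30 end SLOT3 → 2
Sat 19:30 start SLOT2 → 3
Sat 23:30 end SLOT2 → 2
Sun 00:00 end SLOT1 → 1
Sun 01:30 start SLOT5 → 2
Sun 02:30 end SLOT4 → 1
Sun 10:30 start SLOT6 → 2
Sun 13:30 end SLOT5 → 1
Sun 20:00 end SLOT6 → 0
Peak is 3, at Sat 16:30 (SLOT1, SLOT3, SLOT4).

3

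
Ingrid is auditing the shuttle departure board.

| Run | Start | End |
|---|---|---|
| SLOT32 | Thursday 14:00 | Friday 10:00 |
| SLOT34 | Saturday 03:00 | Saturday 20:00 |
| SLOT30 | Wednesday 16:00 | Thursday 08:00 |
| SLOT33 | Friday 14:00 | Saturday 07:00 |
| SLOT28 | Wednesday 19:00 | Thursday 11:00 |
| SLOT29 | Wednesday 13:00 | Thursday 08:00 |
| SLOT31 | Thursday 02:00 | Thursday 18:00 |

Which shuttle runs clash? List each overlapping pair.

Sorted by start: SLOT29, SLOT30, SLOT28, SLOT31, SLOT32, SLOT33, SLOT34.
SLOT30 starts before SLOT29 ends → SLOT29 and SLOT30 overlap.
SLOT28 starts before SLOT29 ends → SLOT29 and SLOT28 overlap.
SLOT31 starts before SLOT29 ends → SLOT29 and SLOT31 overlap.
SLOT32 starts after SLOT29 ends, so SLOT29 has no further overlaps.
SLOT28 starts before SLOT30 ends → SLOT30 and SLOT28 overlap.
SLOT31 starts before SLOT30 ends → SLOT30 and SLOT31 overlap.
SLOT32 starts after SLOT30 ends, so SLOT30 has no further overlaps.
SLOT31 starts before SLOT28 ends → SLOT28 and SLOT31 overlap.
SLOT32 starts after SLOT28 ends, so SLOT28 has no further overlaps.
SLOT32 starts before SLOT31 ends → SLOT31 and SLOT32 overlap.
SLOT33 starts after SLOT31 ends, so SLOT31 has no further overlaps.
SLOT33 starts after SLOT32 ends, so SLOT32 has no further overlaps.
SLOT34 starts before SLOT33 ends → SLOT33 and SLOT34 overlap.

SLOT28 & SLOT29, SLOT28 & SLOT30, SLOT28 & SLOT31, SLOT29 & SLOT30, SLOT29 & SLOT31, SLOT30 & SLOT31, SLOT31 & SLOT32, SLOT33 & SLOT34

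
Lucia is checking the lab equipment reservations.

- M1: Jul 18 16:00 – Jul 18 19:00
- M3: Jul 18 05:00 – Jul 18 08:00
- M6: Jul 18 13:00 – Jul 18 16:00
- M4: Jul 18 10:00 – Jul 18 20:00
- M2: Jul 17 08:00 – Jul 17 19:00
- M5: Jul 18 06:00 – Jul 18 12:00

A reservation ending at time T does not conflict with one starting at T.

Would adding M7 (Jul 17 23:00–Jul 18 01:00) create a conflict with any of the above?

No — it doesn't clash with anything

M2: ends Jul 17 19:00 at or before M7 starts Jul 17 23:00 → clear.
M3: starts Jul 18 05:00 at or after M7 ends Jul 18 01:00 → clear.
M5: starts Jul 18 06:00 at or after M7 ends Jul 18 01:00 → clear.
M4: starts Jul 18 10:00 at or after M7 ends Jul 18 01:00 → clear.
M6: starts Jul 18 13:00 at or after M7 ends Jul 18 01:00 → clear.
M1: starts Jul 18 16:00 at or after M7 ends Jul 18 01:00 → clear.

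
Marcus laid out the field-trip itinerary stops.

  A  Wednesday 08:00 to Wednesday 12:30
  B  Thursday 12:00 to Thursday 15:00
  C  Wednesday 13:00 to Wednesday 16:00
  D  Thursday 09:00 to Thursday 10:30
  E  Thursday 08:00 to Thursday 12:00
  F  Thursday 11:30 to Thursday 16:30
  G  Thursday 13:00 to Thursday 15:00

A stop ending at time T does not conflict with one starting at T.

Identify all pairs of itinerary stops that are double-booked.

B & F, B & G, D & E, E & F, F & G

Two intervals overlap when each starts before the other ends.
Sorted by start: A, C, E, D, F, B, G.
C starts after A ends — done with A.
E starts after C ends — done with C.
D starts before E ends → E and D overlap.
F starts before E ends → E and F overlap.
B starts exactly when E ends (back-to-back, no overlap) — done with E.
F starts after D ends — done with D.
B starts before F ends → F and B overlap.
G starts before F ends → F and G overlap.
G starts before B ends → B and G overlap.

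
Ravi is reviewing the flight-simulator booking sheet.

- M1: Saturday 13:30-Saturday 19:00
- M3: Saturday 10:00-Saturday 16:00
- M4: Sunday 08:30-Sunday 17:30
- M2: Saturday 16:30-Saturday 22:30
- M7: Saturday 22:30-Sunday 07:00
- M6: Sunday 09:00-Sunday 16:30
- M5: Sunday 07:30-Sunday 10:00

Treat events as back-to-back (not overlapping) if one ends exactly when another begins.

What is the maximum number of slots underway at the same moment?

Walk through starts and ends in time order (an end at T is processed before a start at T):
Saturday 10:00 start M3 → 1
Saturday 13:30 start M1 → 2
Saturday 16:00 end M3 → 1
Saturday 16:30 start M2 → 2
Saturday 19:00 end M1 → 1
Saturday 22:30 end M2 → 0
Saturday 22:30 start M7 → 1
Sunday 07:00 end M7 → 0
Sunday 07:30 start M5 → 1
Sunday 08:30 start M4 → 2
Sunday 09:00 start M6 → 3
Sunday 10:00 end M5 → 2
Sunday 16:30 end M6 → 1
Sunday 17:30 end M4 → 0
Peak is 3, at Sunday 09:00 (M4, M5, M6).

3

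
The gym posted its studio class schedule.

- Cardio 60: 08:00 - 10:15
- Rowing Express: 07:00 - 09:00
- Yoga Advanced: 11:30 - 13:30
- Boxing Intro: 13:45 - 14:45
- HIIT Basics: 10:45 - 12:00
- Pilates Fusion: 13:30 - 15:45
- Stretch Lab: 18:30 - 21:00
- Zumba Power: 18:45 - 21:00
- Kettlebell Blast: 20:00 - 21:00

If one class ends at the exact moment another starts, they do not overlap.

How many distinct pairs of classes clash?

Sorted by start: Rowing Express, Cardio 60, HIIT Basics, Yoga Advanced, Pilates Fusion, Boxing Intro, Stretch Lab, Zumba Power, Kettlebell Blast.
Cardio 60 starts before Rowing Express ends → Rowing Express and Cardio 60 overlap.
HIIT Basics starts after Rowing Express ends — done with Rowing Express.
HIIT Basics starts after Cardio 60 ends — done with Cardio 60.
Yoga Advanced starts before HIIT Basics ends → HIIT Basics and Yoga Advanced overlap.
Pilates Fusion starts after HIIT Basics ends — done with HIIT Basics.
Pilates Fusion starts exactly when Yoga Advanced ends (back-to-back, no overlap) — done with Yoga Advanced.
Boxing Intro starts before Pilates Fusion ends → Pilates Fusion and Boxing Intro overlap.
Stretch Lab starts after Pilates Fusion ends — done with Pilates Fusion.
Stretch Lab starts after Boxing Intro ends — done with Boxing Intro.
Zumba Power starts before Stretch Lab ends → Stretch Lab and Zumba Power overlap.
Kettlebell Blast starts before Stretch Lab ends → Stretch Lab and Kettlebell Blast overlap.
Kettlebell Blast starts before Zumba Power ends → Zumba Power and Kettlebell Blast overlap.
Overlapping pairs: Boxing Intro & Pilates Fusion, Cardio 60 & Rowing Express, HIIT Basics & Yoga Advanced, Kettlebell Blast & Stretch Lab, Kettlebell Blast & Zumba Power, Stretch Lab & Zumba Power — 6 in total.

6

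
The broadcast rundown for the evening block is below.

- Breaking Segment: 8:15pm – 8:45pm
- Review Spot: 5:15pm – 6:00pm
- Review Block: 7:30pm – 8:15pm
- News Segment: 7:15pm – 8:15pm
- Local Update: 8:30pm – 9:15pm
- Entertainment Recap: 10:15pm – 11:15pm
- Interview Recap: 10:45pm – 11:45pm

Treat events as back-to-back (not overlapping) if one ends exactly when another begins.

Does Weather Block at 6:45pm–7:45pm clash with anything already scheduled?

Yes — it overlaps News Segment, Review Block

Review Spot: ends 6:00pm at or before Weather Block starts 6:45pm → clear.
News Segment: starts 7:15pm before Weather Block ends 7:45pm, and ends 8:15pm after Weather Block starts 6:45pm → overlap.
Review Block: starts 7:30pm before Weather Block ends 7:45pm, and ends 8:15pm after Weather Block starts 6:45pm → overlap.
Breaking Segment: starts 8:15pm at or after Weather Block ends 7:45pm → clear.
Local Update: starts 8:30pm at or after Weather Block ends 7:45pm → clear.
Entertainment Recap: starts 10:15pm at or after Weather Block ends 7:45pm → clear.
Interview Recap: starts 10:45pm at or after Weather Block ends 7:45pm → clear.
Weather Block overlaps Review Block, News Segment.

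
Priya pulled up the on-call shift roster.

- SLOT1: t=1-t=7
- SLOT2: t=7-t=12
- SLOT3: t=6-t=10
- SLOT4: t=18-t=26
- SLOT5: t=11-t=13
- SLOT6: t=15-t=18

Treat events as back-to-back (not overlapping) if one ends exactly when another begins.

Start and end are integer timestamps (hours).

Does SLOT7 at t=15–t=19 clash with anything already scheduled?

Yes — it overlaps SLOT4, SLOT6

SLOT1: ends t=7 at or before SLOT7 starts t=15 → clear.
SLOT3: ends t=10 at or before SLOT7 starts t=15 → clear.
SLOT2: ends t=12 at or before SLOT7 starts t=15 → clear.
SLOT5: ends t=13 at or before SLOT7 starts t=15 → clear.
SLOT6: starts t=15 before SLOT7 ends t=19, and ends t=18 after SLOT7 starts t=15 → overlap.
SLOT4: starts t=18 before SLOT7 ends t=19, and ends t=26 after SLOT7 starts t=15 → overlap.
SLOT7 overlaps SLOT4, SLOT6.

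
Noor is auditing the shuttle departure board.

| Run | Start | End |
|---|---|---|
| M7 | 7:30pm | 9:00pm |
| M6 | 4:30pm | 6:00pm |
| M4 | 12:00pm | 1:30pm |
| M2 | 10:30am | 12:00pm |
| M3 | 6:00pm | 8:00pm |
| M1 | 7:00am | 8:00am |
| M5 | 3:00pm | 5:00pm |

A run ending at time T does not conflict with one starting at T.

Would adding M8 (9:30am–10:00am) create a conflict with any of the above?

No — it doesn't clash with anything

M1: ends 8:00am at or before M8 starts 9:30am → clear.
M2: starts 10:30am at or after M8 ends 10:00am → clear.
M4: starts 12:00pm at or after M8 ends 10:00am → clear.
M5: starts 3:00pm at or after M8 ends 10:00am → clear.
M6: starts 4:30pm at or after M8 ends 10:00am → clear.
M3: starts 6:00pm at or after M8 ends 10:00am → clear.
M7: starts 7:30pm at or after M8 ends 10:00am → clear.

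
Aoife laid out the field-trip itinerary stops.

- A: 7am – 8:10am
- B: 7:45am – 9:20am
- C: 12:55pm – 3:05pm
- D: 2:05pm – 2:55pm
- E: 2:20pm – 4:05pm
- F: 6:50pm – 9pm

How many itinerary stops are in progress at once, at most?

Sweep the timeline, counting +1 at each start and −1 at each end (ends before starts at a tie):
7am start A → 1
7:45am start B → 2
8:10am end A → 1
9:20am end B → 0
12:55pm start C → 1
2:05pm start D → 2
2:20pm start E → 3
2:55pm end D → 2
3:05pm end C → 1
4:05pm end E → 0
6:50pm start F → 1
9pm end F → 0
Peak is 3, at 2:20pm (C, D, E).

3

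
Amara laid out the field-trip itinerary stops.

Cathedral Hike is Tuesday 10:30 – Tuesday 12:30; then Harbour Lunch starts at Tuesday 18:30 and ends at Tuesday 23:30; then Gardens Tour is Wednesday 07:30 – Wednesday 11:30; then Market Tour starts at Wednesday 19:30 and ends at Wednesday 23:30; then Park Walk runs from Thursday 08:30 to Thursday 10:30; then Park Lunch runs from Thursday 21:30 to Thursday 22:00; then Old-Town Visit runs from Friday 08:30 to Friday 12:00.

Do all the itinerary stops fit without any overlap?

Yes

Check each pair: they overlap iff neither finishes before the other starts.
Sorted by start: Cathedral Hike, Harbour Lunch, Gardens Tour, Market Tour, Park Walk, Park Lunch, Old-Town Visit.
Harbour Lunch starts after Cathedral Hike ends; Cathedral Hike is clear from here.
Gardens Tour starts after Harbour Lunch ends; Harbour Lunch is clear from here.
Market Tour starts after Gardens Tour ends; Gardens Tour is clear from here.
Park Walk starts after Market Tour ends; Market Tour is clear from here.
Park Lunch starts after Park Walk ends; Park Walk is clear from here.
Old-Town Visit starts after Park Lunch ends.
Every pair is clear; the schedule has no overlaps.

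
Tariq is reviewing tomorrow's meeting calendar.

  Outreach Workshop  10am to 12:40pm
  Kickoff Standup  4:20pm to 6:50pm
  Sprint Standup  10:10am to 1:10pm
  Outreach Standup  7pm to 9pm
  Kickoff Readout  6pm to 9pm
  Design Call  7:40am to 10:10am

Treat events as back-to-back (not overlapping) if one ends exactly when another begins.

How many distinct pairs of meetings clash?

Sorted by start: Design Call, Outreach Workshop, Sprint Standup, Kickoff Standup, Kickoff Readout, Outreach Standup.
Outreach Workshop starts before Design Call ends → Design Call and Outreach Workshop overlap.
Sprint Standup starts exactly when Design Call ends (back-to-back, no overlap), so nothing later overlaps Design Call either.
Sprint Standup starts before Outreach Workshop ends → Outreach Workshop and Sprint Standup overlap.
Kickoff Standup starts after Outreach Workshop ends, so nothing later overlaps Outreach Workshop either.
Kickoff Standup starts after Sprint Standup ends, so nothing later overlaps Sprint Standup either.
Kickoff Readout starts before Kickoff Standup ends → Kickoff Standup and Kickoff Readout overlap.
Outreach Standup starts after Kickoff Standup ends.
Outreach Standup starts before Kickoff Readout ends → Kickoff Readout and Outreach Standup overlap.
Overlapping pairs: Design Call & Outreach Workshop, Kickoff Readout & Kickoff Standup, Kickoff Readout & Outreach Standup, Outreach Workshop & Sprint Standup — 4 in total.

4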